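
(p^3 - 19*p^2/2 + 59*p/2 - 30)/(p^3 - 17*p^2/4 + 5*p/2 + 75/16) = 8*(p^2 - 7*p + 12)/(8*p^2 - 14*p - 15)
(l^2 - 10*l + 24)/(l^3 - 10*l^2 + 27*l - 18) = (l - 4)/(l^2 - 4*l + 3)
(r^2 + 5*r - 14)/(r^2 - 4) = (r + 7)/(r + 2)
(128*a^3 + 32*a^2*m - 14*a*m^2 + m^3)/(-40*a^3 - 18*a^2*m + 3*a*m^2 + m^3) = (-64*a^2 + 16*a*m - m^2)/(20*a^2 - a*m - m^2)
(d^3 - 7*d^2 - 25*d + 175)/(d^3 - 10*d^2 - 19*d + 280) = (d - 5)/(d - 8)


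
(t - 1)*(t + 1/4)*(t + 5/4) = t^3 + t^2/2 - 19*t/16 - 5/16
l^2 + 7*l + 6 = (l + 1)*(l + 6)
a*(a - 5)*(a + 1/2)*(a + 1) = a^4 - 7*a^3/2 - 7*a^2 - 5*a/2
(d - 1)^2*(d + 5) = d^3 + 3*d^2 - 9*d + 5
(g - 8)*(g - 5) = g^2 - 13*g + 40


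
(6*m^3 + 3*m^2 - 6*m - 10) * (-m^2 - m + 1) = -6*m^5 - 9*m^4 + 9*m^3 + 19*m^2 + 4*m - 10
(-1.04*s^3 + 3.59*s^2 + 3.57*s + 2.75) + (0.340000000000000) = -1.04*s^3 + 3.59*s^2 + 3.57*s + 3.09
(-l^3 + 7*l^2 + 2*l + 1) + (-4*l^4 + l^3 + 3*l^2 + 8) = -4*l^4 + 10*l^2 + 2*l + 9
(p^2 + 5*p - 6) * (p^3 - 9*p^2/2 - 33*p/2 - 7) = p^5 + p^4/2 - 45*p^3 - 125*p^2/2 + 64*p + 42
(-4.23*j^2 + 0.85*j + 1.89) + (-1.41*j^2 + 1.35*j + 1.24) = -5.64*j^2 + 2.2*j + 3.13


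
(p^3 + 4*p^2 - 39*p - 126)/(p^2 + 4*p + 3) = (p^2 + p - 42)/(p + 1)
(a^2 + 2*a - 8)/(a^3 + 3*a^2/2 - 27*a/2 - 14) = 2*(a - 2)/(2*a^2 - 5*a - 7)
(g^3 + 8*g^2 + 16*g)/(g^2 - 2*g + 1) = g*(g^2 + 8*g + 16)/(g^2 - 2*g + 1)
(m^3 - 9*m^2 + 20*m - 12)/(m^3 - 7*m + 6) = (m - 6)/(m + 3)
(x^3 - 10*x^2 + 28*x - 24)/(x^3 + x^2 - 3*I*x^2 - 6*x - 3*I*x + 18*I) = (x^2 - 8*x + 12)/(x^2 + 3*x*(1 - I) - 9*I)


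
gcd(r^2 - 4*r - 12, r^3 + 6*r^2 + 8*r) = r + 2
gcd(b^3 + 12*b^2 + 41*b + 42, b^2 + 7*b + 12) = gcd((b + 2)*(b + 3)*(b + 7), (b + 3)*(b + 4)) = b + 3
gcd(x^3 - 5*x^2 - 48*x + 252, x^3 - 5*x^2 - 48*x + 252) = x^3 - 5*x^2 - 48*x + 252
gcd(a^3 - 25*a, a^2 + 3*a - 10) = a + 5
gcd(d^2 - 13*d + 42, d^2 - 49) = d - 7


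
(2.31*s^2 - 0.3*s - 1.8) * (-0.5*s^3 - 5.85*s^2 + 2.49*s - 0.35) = -1.155*s^5 - 13.3635*s^4 + 8.4069*s^3 + 8.9745*s^2 - 4.377*s + 0.63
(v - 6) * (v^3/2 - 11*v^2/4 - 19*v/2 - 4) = v^4/2 - 23*v^3/4 + 7*v^2 + 53*v + 24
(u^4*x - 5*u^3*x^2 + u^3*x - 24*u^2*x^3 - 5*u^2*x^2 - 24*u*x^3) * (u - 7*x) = u^5*x - 12*u^4*x^2 + u^4*x + 11*u^3*x^3 - 12*u^3*x^2 + 168*u^2*x^4 + 11*u^2*x^3 + 168*u*x^4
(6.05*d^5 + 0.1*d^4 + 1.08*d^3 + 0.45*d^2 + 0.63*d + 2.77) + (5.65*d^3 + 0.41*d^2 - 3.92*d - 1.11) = 6.05*d^5 + 0.1*d^4 + 6.73*d^3 + 0.86*d^2 - 3.29*d + 1.66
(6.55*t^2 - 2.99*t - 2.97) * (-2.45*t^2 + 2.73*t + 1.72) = -16.0475*t^4 + 25.207*t^3 + 10.3798*t^2 - 13.2509*t - 5.1084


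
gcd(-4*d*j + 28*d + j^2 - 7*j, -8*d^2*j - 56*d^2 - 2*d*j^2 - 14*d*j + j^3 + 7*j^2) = 4*d - j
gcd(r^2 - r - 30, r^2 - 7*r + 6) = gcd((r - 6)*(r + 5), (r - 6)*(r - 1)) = r - 6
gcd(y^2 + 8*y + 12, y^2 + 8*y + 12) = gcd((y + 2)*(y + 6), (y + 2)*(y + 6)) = y^2 + 8*y + 12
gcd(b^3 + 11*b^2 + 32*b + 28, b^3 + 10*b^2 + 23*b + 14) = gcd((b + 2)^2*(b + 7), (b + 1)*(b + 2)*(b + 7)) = b^2 + 9*b + 14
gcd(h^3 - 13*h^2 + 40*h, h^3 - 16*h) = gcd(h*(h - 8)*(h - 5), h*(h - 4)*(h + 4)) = h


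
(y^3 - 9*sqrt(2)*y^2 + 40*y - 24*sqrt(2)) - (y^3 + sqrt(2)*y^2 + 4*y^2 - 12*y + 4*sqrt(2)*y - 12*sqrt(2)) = -10*sqrt(2)*y^2 - 4*y^2 - 4*sqrt(2)*y + 52*y - 12*sqrt(2)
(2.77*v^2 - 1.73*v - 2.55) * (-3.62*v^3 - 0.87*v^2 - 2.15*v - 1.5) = -10.0274*v^5 + 3.8527*v^4 + 4.7806*v^3 + 1.783*v^2 + 8.0775*v + 3.825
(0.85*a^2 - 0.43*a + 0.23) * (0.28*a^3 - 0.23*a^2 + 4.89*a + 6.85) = 0.238*a^5 - 0.3159*a^4 + 4.3198*a^3 + 3.6669*a^2 - 1.8208*a + 1.5755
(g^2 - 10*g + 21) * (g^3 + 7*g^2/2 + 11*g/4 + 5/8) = g^5 - 13*g^4/2 - 45*g^3/4 + 373*g^2/8 + 103*g/2 + 105/8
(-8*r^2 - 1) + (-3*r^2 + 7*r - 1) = -11*r^2 + 7*r - 2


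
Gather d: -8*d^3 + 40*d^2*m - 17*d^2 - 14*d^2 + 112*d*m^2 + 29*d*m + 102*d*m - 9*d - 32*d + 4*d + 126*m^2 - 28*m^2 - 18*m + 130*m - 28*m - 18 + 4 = -8*d^3 + d^2*(40*m - 31) + d*(112*m^2 + 131*m - 37) + 98*m^2 + 84*m - 14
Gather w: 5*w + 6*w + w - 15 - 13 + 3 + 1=12*w - 24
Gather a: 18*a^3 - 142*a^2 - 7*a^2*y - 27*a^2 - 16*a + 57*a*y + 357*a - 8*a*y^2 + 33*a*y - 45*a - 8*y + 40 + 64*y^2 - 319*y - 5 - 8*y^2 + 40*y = 18*a^3 + a^2*(-7*y - 169) + a*(-8*y^2 + 90*y + 296) + 56*y^2 - 287*y + 35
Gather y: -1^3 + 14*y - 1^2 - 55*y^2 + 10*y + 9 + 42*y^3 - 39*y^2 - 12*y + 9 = 42*y^3 - 94*y^2 + 12*y + 16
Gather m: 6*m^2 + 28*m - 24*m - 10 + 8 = 6*m^2 + 4*m - 2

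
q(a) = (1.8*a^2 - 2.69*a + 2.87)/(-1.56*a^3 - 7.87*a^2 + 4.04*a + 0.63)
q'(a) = (3.6*a - 2.69)/(-1.56*a^3 - 7.87*a^2 + 4.04*a + 0.63) + (1.8*a^2 - 2.69*a + 2.87)*(4.68*a^2 + 15.74*a - 4.04)/(-1.56*a^3 - 7.87*a^2 + 4.04*a + 0.63)^2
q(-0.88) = -0.83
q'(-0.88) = -0.76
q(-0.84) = -0.87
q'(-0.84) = -0.86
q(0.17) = 2.28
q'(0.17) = -4.51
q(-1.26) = -0.66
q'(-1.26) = -0.26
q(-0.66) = -1.08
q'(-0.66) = -1.66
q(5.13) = -0.09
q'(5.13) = 0.01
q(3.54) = -0.10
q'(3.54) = 0.01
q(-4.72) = -1.87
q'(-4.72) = 2.30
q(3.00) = -0.11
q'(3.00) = 0.01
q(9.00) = -0.07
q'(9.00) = 0.00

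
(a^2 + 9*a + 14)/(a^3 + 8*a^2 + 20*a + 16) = (a + 7)/(a^2 + 6*a + 8)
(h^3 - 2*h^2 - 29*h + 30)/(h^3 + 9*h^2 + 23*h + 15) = (h^2 - 7*h + 6)/(h^2 + 4*h + 3)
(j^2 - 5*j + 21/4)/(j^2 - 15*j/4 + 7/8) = 2*(2*j - 3)/(4*j - 1)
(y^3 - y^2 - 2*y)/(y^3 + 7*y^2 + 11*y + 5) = y*(y - 2)/(y^2 + 6*y + 5)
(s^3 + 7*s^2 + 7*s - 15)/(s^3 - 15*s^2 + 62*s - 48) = (s^2 + 8*s + 15)/(s^2 - 14*s + 48)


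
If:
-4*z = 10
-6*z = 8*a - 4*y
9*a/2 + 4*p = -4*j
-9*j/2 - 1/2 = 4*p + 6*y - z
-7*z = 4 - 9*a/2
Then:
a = -3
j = 84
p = -645/8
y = -39/4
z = -5/2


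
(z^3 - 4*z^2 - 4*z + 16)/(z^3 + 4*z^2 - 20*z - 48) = (z - 2)/(z + 6)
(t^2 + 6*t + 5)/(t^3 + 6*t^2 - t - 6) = (t + 5)/(t^2 + 5*t - 6)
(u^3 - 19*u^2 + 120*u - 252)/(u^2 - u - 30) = (u^2 - 13*u + 42)/(u + 5)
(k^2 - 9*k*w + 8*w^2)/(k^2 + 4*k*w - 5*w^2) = (k - 8*w)/(k + 5*w)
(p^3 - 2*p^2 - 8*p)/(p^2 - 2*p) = (p^2 - 2*p - 8)/(p - 2)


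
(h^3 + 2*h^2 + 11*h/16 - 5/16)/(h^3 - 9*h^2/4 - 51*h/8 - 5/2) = (4*h^2 + 3*h - 1)/(2*(2*h^2 - 7*h - 4))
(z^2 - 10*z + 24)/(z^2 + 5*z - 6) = (z^2 - 10*z + 24)/(z^2 + 5*z - 6)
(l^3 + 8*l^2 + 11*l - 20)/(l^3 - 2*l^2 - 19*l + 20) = (l + 5)/(l - 5)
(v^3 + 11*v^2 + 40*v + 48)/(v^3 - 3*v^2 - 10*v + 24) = (v^2 + 8*v + 16)/(v^2 - 6*v + 8)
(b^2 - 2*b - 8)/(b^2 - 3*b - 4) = (b + 2)/(b + 1)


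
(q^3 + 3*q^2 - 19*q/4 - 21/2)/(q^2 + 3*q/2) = q + 3/2 - 7/q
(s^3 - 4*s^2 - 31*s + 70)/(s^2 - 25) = (s^2 - 9*s + 14)/(s - 5)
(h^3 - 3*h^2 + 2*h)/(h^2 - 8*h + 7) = h*(h - 2)/(h - 7)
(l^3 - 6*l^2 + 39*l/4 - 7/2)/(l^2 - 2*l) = l - 4 + 7/(4*l)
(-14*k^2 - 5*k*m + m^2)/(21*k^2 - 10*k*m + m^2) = (-2*k - m)/(3*k - m)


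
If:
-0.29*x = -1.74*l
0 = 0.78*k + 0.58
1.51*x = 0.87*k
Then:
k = -0.74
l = -0.07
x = -0.43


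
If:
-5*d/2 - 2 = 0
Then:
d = -4/5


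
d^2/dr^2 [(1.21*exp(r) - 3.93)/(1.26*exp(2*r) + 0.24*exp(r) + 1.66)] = (1.920996*exp(4*r) - 25.322976*exp(3*r) - 18.750312*exp(2*r) + 32.17152*exp(r) + 4.899988)*exp(r)/(2.000376*exp(6*r) + 1.143072*exp(5*r) + 8.123976*exp(4*r) + 3.025728*exp(3*r) + 10.703016*exp(2*r) + 1.984032*exp(r) + 4.574296)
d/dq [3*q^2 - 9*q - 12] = 6*q - 9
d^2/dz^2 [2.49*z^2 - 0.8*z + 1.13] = 4.98000000000000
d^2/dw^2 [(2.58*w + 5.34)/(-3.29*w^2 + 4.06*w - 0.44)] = (-(2.58*w + 5.34)*(6.58*w - 4.06)*(13.16*w - 8.12) + (50.9292*w + 14.1876)*(3.29*w^2 - 4.06*w + 0.44))/(3.29*w^2 - 4.06*w + 0.44)^3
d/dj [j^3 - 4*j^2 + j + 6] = 3*j^2 - 8*j + 1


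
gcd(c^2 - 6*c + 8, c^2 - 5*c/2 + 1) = c - 2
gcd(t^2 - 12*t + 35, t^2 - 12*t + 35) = t^2 - 12*t + 35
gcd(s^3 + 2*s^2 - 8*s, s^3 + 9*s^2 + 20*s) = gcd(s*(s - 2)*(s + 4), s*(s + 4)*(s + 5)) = s^2 + 4*s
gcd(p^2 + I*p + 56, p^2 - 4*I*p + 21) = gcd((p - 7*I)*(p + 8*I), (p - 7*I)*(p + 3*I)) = p - 7*I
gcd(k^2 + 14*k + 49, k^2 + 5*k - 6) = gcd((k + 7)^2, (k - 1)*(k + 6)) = 1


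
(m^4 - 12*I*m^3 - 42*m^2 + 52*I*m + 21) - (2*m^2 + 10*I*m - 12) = m^4 - 12*I*m^3 - 44*m^2 + 42*I*m + 33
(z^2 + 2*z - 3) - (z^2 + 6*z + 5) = -4*z - 8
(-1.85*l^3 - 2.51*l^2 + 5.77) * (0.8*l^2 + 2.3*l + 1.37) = -1.48*l^5 - 6.263*l^4 - 8.3075*l^3 + 1.1773*l^2 + 13.271*l + 7.9049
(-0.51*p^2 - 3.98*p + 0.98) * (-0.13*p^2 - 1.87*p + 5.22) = 0.0663*p^4 + 1.4711*p^3 + 4.653*p^2 - 22.6082*p + 5.1156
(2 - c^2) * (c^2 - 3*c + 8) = -c^4 + 3*c^3 - 6*c^2 - 6*c + 16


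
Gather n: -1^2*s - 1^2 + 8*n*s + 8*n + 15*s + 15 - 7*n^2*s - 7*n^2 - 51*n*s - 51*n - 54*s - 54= n^2*(-7*s - 7) + n*(-43*s - 43) - 40*s - 40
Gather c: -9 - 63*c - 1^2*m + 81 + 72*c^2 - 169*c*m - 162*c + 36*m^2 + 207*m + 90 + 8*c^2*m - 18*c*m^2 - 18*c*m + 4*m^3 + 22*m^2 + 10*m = c^2*(8*m + 72) + c*(-18*m^2 - 187*m - 225) + 4*m^3 + 58*m^2 + 216*m + 162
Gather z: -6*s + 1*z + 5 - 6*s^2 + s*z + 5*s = -6*s^2 - s + z*(s + 1) + 5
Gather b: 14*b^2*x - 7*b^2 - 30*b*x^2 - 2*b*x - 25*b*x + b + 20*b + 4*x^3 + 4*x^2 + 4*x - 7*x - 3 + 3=b^2*(14*x - 7) + b*(-30*x^2 - 27*x + 21) + 4*x^3 + 4*x^2 - 3*x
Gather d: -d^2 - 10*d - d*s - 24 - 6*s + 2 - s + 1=-d^2 + d*(-s - 10) - 7*s - 21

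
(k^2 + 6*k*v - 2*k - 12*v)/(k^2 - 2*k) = (k + 6*v)/k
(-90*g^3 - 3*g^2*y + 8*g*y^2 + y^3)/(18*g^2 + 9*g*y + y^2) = (-15*g^2 + 2*g*y + y^2)/(3*g + y)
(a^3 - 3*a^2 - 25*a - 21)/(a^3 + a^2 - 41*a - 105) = (a + 1)/(a + 5)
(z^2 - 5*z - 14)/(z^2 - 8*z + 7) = (z + 2)/(z - 1)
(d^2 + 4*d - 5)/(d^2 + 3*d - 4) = (d + 5)/(d + 4)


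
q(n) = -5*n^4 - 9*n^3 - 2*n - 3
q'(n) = -20*n^3 - 27*n^2 - 2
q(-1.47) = 5.18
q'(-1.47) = 3.19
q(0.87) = -13.53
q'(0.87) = -35.61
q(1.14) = -27.06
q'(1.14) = -66.72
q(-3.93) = -641.58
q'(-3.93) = 794.96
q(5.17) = -4829.21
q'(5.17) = -3487.45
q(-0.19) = -2.56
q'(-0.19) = -2.84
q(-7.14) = -9707.37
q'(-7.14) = 5901.44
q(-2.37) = -36.20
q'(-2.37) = 112.58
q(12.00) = -119259.00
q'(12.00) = -38450.00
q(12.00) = -119259.00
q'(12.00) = -38450.00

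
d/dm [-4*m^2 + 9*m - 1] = 9 - 8*m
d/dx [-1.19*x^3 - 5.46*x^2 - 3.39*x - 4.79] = -3.57*x^2 - 10.92*x - 3.39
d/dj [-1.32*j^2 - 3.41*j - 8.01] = -2.64*j - 3.41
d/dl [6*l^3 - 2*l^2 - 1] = 2*l*(9*l - 2)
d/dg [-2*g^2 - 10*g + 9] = -4*g - 10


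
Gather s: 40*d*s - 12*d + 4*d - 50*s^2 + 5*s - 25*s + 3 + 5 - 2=-8*d - 50*s^2 + s*(40*d - 20) + 6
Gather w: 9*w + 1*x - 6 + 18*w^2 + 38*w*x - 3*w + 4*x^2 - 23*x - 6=18*w^2 + w*(38*x + 6) + 4*x^2 - 22*x - 12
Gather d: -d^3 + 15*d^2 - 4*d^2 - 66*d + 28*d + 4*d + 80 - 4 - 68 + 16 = -d^3 + 11*d^2 - 34*d + 24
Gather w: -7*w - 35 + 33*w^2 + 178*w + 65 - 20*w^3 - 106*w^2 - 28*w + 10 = -20*w^3 - 73*w^2 + 143*w + 40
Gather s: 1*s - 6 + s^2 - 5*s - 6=s^2 - 4*s - 12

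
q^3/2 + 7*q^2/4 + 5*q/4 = q*(q/2 + 1/2)*(q + 5/2)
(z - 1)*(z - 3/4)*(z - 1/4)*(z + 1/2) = z^4 - 3*z^3/2 + 3*z^2/16 + 13*z/32 - 3/32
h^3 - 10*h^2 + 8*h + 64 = (h - 8)*(h - 4)*(h + 2)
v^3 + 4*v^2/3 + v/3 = v*(v + 1/3)*(v + 1)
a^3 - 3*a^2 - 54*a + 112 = (a - 8)*(a - 2)*(a + 7)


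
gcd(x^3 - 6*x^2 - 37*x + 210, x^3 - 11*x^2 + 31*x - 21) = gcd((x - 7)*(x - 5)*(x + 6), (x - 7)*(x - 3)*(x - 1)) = x - 7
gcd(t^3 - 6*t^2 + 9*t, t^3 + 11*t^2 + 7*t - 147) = t - 3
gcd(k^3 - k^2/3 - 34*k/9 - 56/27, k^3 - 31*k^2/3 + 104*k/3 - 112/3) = k - 7/3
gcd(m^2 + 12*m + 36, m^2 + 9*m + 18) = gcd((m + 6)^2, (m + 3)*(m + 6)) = m + 6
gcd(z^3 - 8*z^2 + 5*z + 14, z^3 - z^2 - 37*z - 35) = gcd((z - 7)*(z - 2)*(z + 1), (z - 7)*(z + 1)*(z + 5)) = z^2 - 6*z - 7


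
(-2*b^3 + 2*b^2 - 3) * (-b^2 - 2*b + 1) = 2*b^5 + 2*b^4 - 6*b^3 + 5*b^2 + 6*b - 3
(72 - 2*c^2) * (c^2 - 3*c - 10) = -2*c^4 + 6*c^3 + 92*c^2 - 216*c - 720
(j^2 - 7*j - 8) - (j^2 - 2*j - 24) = 16 - 5*j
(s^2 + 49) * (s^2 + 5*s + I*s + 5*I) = s^4 + 5*s^3 + I*s^3 + 49*s^2 + 5*I*s^2 + 245*s + 49*I*s + 245*I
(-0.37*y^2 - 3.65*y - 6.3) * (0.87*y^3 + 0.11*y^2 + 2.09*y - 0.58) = -0.3219*y^5 - 3.2162*y^4 - 6.6558*y^3 - 8.1069*y^2 - 11.05*y + 3.654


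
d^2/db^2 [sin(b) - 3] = -sin(b)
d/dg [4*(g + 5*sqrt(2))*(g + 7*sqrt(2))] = 8*g + 48*sqrt(2)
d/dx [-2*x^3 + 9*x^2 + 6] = 6*x*(3 - x)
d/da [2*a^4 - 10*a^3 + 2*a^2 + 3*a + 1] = 8*a^3 - 30*a^2 + 4*a + 3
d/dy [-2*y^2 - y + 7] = -4*y - 1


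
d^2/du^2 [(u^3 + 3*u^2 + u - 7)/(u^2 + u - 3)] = 2*(2*u^3 - 3*u^2 + 15*u + 2)/(u^6 + 3*u^5 - 6*u^4 - 17*u^3 + 18*u^2 + 27*u - 27)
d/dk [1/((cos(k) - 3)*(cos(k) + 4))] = (sin(k) + sin(2*k))/((cos(k) - 3)^2*(cos(k) + 4)^2)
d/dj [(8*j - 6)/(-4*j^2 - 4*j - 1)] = 16*(j - 2)/(8*j^3 + 12*j^2 + 6*j + 1)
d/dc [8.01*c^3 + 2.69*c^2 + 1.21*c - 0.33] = 24.03*c^2 + 5.38*c + 1.21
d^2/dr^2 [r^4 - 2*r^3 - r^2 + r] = 12*r^2 - 12*r - 2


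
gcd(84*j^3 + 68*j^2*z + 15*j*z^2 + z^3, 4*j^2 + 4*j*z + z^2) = 2*j + z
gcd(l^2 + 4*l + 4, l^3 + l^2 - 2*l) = l + 2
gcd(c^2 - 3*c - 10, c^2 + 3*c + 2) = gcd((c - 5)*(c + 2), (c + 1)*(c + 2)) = c + 2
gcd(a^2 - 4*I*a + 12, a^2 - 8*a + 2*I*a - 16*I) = a + 2*I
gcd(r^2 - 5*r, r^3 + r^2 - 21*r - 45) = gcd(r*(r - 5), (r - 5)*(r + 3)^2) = r - 5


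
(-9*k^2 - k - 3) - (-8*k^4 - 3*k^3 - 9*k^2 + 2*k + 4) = 8*k^4 + 3*k^3 - 3*k - 7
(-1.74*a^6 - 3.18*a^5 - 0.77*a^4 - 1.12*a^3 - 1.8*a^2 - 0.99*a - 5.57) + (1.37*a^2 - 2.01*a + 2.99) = -1.74*a^6 - 3.18*a^5 - 0.77*a^4 - 1.12*a^3 - 0.43*a^2 - 3.0*a - 2.58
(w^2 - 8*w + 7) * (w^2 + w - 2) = w^4 - 7*w^3 - 3*w^2 + 23*w - 14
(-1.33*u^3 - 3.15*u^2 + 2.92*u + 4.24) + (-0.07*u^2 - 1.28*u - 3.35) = -1.33*u^3 - 3.22*u^2 + 1.64*u + 0.89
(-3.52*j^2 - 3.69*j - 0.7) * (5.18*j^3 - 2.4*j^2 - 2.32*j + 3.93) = -18.2336*j^5 - 10.6662*j^4 + 13.3964*j^3 - 3.5928*j^2 - 12.8777*j - 2.751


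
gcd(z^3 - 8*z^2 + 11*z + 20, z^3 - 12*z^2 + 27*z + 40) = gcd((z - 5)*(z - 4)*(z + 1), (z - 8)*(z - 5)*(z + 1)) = z^2 - 4*z - 5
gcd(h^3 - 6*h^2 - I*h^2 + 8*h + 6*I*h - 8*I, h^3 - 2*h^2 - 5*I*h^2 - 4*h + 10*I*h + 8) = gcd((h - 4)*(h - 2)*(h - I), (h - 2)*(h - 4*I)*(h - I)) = h^2 + h*(-2 - I) + 2*I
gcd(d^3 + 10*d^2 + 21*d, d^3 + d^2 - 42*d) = d^2 + 7*d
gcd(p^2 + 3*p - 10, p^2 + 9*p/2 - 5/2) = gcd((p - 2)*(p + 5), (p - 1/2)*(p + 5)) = p + 5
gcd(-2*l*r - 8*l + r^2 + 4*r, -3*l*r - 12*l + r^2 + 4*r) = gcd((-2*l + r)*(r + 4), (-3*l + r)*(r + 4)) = r + 4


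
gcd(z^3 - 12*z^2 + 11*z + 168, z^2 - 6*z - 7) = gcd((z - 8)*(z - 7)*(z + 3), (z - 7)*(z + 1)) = z - 7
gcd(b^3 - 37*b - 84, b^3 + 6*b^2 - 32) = b + 4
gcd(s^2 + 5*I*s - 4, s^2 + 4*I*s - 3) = s + I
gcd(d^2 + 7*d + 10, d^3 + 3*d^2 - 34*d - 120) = d + 5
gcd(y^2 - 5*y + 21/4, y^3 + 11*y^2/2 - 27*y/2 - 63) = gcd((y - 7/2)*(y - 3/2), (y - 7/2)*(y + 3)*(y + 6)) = y - 7/2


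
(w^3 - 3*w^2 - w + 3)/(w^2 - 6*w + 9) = (w^2 - 1)/(w - 3)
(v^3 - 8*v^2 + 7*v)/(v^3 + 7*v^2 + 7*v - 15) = v*(v - 7)/(v^2 + 8*v + 15)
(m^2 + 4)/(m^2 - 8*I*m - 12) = (m + 2*I)/(m - 6*I)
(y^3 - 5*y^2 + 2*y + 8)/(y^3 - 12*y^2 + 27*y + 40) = (y^2 - 6*y + 8)/(y^2 - 13*y + 40)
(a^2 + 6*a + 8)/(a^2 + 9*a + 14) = (a + 4)/(a + 7)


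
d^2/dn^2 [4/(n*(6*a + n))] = 8*(n^2 + n*(6*a + n) + (6*a + n)^2)/(n^3*(6*a + n)^3)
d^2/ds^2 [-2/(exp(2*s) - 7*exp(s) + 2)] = 2*(-2*(2*exp(s) - 7)^2*exp(s) + (4*exp(s) - 7)*(exp(2*s) - 7*exp(s) + 2))*exp(s)/(exp(2*s) - 7*exp(s) + 2)^3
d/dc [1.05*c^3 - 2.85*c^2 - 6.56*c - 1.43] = 3.15*c^2 - 5.7*c - 6.56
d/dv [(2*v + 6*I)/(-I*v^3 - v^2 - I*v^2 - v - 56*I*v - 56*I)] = (-4*I*v^3 + v^2*(16 - 2*I) + v*(12 - 12*I) + 336 + 106*I)/(v^6 + v^5*(2 - 2*I) + v^4*(112 - 4*I) + v^3*(222 - 114*I) + v^2*(3247 - 224*I) + v*(6272 - 112*I) + 3136)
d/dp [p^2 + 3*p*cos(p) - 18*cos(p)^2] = -3*p*sin(p) + 2*p + 18*sin(2*p) + 3*cos(p)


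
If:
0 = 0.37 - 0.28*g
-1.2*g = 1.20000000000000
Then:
No Solution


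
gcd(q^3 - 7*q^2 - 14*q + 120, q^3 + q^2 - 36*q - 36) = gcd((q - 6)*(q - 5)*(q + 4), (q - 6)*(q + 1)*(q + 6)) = q - 6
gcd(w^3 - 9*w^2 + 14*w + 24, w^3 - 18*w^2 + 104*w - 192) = w^2 - 10*w + 24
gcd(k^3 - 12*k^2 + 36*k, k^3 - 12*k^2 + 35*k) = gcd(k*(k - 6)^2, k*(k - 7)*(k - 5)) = k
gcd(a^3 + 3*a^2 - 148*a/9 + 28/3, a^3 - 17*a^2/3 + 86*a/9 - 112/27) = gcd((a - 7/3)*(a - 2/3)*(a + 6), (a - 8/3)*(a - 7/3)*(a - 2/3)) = a^2 - 3*a + 14/9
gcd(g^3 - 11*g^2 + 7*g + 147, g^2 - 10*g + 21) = g - 7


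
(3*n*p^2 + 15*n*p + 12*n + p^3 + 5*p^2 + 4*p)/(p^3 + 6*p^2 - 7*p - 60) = (3*n*p + 3*n + p^2 + p)/(p^2 + 2*p - 15)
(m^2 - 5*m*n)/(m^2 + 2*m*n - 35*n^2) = m/(m + 7*n)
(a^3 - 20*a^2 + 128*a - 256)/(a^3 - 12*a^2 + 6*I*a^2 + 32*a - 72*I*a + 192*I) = (a - 8)/(a + 6*I)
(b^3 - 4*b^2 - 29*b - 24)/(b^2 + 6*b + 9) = (b^2 - 7*b - 8)/(b + 3)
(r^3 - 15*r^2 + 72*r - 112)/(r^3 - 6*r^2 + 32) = (r - 7)/(r + 2)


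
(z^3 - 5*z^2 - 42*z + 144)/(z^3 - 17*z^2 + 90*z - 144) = (z + 6)/(z - 6)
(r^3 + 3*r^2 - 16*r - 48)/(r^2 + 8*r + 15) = (r^2 - 16)/(r + 5)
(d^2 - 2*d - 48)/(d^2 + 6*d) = (d - 8)/d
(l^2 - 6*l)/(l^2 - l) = (l - 6)/(l - 1)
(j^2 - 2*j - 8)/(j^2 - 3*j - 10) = (j - 4)/(j - 5)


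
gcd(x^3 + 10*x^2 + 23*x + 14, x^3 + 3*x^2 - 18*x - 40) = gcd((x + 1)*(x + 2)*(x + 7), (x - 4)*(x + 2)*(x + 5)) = x + 2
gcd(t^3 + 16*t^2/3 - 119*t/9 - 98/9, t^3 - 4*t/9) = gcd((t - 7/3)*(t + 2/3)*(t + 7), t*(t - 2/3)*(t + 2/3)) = t + 2/3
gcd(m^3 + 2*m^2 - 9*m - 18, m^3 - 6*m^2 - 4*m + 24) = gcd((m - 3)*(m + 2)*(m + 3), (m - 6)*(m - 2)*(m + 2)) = m + 2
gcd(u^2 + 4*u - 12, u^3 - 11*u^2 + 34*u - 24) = 1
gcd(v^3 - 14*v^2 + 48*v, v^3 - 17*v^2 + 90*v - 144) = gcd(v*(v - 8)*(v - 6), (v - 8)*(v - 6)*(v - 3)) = v^2 - 14*v + 48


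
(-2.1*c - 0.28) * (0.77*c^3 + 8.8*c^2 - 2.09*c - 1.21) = -1.617*c^4 - 18.6956*c^3 + 1.925*c^2 + 3.1262*c + 0.3388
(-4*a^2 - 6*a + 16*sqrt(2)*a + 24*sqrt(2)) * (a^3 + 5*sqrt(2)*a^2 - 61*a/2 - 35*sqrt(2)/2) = -4*a^5 - 6*a^4 - 4*sqrt(2)*a^4 - 6*sqrt(2)*a^3 + 282*a^3 - 418*sqrt(2)*a^2 + 423*a^2 - 627*sqrt(2)*a - 560*a - 840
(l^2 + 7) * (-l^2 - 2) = -l^4 - 9*l^2 - 14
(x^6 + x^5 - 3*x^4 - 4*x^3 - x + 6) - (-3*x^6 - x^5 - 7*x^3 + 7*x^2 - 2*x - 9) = 4*x^6 + 2*x^5 - 3*x^4 + 3*x^3 - 7*x^2 + x + 15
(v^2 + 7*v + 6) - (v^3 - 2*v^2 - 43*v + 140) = -v^3 + 3*v^2 + 50*v - 134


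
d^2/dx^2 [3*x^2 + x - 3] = 6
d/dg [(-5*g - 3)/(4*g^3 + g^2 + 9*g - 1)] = (-20*g^3 - 5*g^2 - 45*g + (5*g + 3)*(12*g^2 + 2*g + 9) + 5)/(4*g^3 + g^2 + 9*g - 1)^2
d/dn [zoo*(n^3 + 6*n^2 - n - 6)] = zoo*(n^2 + n + 1)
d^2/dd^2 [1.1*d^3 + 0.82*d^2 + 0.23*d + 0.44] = 6.6*d + 1.64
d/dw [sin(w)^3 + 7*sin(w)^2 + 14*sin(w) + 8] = (3*sin(w)^2 + 14*sin(w) + 14)*cos(w)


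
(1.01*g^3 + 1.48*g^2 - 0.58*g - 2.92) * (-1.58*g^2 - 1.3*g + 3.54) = -1.5958*g^5 - 3.6514*g^4 + 2.5678*g^3 + 10.6068*g^2 + 1.7428*g - 10.3368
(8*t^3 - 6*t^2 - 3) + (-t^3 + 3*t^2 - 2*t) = 7*t^3 - 3*t^2 - 2*t - 3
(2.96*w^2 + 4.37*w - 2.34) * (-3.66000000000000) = -10.8336*w^2 - 15.9942*w + 8.5644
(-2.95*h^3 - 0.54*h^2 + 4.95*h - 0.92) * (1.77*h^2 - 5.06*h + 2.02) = -5.2215*h^5 + 13.9712*h^4 + 5.5349*h^3 - 27.7662*h^2 + 14.6542*h - 1.8584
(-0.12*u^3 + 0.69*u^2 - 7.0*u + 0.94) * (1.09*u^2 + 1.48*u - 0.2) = -0.1308*u^5 + 0.5745*u^4 - 6.5848*u^3 - 9.4734*u^2 + 2.7912*u - 0.188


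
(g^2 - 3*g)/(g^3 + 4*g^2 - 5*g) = (g - 3)/(g^2 + 4*g - 5)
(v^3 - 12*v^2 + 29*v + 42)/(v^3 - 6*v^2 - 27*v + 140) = (v^2 - 5*v - 6)/(v^2 + v - 20)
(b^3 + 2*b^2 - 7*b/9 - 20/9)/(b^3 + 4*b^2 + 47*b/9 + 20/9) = (b - 1)/(b + 1)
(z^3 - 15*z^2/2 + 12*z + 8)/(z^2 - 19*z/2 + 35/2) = (2*z^3 - 15*z^2 + 24*z + 16)/(2*z^2 - 19*z + 35)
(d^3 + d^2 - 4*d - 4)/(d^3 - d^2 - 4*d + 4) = (d + 1)/(d - 1)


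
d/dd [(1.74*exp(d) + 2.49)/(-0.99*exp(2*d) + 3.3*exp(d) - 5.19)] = (1.7226*exp(2*d) + 4.9302*exp(d) - 17.2476)*exp(d)/(0.9801*exp(4*d) - 6.534*exp(3*d) + 21.1662*exp(2*d) - 34.254*exp(d) + 26.9361)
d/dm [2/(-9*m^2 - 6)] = 4*m/(3*m^2 + 2)^2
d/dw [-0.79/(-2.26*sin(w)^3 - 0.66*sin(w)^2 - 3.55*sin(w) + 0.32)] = (-1.0428*sin(w) + 2.6781*cos(2*w) - 5.4826)*cos(w)/(2.26*sin(w)^3 + 0.66*sin(w)^2 + 3.55*sin(w) - 0.32)^2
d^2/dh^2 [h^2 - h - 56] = 2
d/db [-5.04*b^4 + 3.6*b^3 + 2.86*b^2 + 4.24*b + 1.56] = -20.16*b^3 + 10.8*b^2 + 5.72*b + 4.24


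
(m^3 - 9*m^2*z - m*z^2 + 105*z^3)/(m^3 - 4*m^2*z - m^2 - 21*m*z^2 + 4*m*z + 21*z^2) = (m - 5*z)/(m - 1)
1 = 1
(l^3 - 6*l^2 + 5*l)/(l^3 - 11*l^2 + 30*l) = (l - 1)/(l - 6)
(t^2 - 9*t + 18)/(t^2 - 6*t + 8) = (t^2 - 9*t + 18)/(t^2 - 6*t + 8)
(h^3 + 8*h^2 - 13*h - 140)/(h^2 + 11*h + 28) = (h^2 + h - 20)/(h + 4)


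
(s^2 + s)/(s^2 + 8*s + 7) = s/(s + 7)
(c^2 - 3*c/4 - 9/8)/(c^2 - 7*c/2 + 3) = (c + 3/4)/(c - 2)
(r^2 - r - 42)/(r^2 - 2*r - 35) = (r + 6)/(r + 5)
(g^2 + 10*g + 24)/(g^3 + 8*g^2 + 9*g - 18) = (g + 4)/(g^2 + 2*g - 3)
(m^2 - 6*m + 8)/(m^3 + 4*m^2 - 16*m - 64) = (m - 2)/(m^2 + 8*m + 16)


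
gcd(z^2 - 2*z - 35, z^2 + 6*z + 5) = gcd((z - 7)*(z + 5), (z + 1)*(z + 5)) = z + 5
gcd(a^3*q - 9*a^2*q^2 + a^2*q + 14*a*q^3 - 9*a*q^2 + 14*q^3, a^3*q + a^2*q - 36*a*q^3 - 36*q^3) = a*q + q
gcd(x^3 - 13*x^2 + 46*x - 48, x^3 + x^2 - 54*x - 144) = x - 8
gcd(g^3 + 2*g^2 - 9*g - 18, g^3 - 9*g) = g^2 - 9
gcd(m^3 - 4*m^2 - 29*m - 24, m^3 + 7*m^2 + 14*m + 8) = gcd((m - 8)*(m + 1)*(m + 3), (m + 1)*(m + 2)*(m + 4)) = m + 1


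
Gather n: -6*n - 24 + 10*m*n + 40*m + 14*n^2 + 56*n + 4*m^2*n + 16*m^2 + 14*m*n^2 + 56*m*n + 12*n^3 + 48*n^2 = 16*m^2 + 40*m + 12*n^3 + n^2*(14*m + 62) + n*(4*m^2 + 66*m + 50) - 24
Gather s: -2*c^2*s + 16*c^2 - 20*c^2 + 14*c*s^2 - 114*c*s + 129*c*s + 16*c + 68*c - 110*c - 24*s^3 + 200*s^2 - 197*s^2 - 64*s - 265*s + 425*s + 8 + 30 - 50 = -4*c^2 - 26*c - 24*s^3 + s^2*(14*c + 3) + s*(-2*c^2 + 15*c + 96) - 12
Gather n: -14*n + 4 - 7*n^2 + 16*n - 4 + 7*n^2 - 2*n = 0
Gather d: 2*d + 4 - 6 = 2*d - 2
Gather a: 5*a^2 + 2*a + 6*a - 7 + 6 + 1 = 5*a^2 + 8*a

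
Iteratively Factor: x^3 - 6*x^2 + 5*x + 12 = (x - 4)*(x^2 - 2*x - 3) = (x - 4)*(x - 3)*(x + 1)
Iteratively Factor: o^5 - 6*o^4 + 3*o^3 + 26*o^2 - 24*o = (o + 2)*(o^4 - 8*o^3 + 19*o^2 - 12*o) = (o - 1)*(o + 2)*(o^3 - 7*o^2 + 12*o) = o*(o - 1)*(o + 2)*(o^2 - 7*o + 12) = o*(o - 4)*(o - 1)*(o + 2)*(o - 3)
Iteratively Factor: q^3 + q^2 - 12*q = (q)*(q^2 + q - 12) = q*(q - 3)*(q + 4)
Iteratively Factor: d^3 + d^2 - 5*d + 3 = (d + 3)*(d^2 - 2*d + 1) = (d - 1)*(d + 3)*(d - 1)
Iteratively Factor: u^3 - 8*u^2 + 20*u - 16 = (u - 4)*(u^2 - 4*u + 4) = (u - 4)*(u - 2)*(u - 2)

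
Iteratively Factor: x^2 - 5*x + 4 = (x - 4)*(x - 1)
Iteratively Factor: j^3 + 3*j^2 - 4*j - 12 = (j + 3)*(j^2 - 4) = (j + 2)*(j + 3)*(j - 2)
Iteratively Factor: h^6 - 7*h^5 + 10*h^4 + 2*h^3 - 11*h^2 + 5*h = (h - 5)*(h^5 - 2*h^4 + 2*h^2 - h) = (h - 5)*(h + 1)*(h^4 - 3*h^3 + 3*h^2 - h) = (h - 5)*(h - 1)*(h + 1)*(h^3 - 2*h^2 + h) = h*(h - 5)*(h - 1)*(h + 1)*(h^2 - 2*h + 1) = h*(h - 5)*(h - 1)^2*(h + 1)*(h - 1)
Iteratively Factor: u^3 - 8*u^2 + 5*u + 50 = (u - 5)*(u^2 - 3*u - 10) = (u - 5)^2*(u + 2)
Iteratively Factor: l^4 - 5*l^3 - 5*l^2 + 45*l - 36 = (l - 3)*(l^3 - 2*l^2 - 11*l + 12) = (l - 3)*(l + 3)*(l^2 - 5*l + 4) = (l - 4)*(l - 3)*(l + 3)*(l - 1)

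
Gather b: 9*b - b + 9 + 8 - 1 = 8*b + 16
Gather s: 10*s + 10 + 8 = 10*s + 18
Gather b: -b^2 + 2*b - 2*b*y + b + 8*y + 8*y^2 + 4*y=-b^2 + b*(3 - 2*y) + 8*y^2 + 12*y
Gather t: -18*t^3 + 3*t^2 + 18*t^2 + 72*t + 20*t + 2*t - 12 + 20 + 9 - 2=-18*t^3 + 21*t^2 + 94*t + 15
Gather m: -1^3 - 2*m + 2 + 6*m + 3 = 4*m + 4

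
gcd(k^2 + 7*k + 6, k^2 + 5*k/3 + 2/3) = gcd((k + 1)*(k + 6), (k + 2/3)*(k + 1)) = k + 1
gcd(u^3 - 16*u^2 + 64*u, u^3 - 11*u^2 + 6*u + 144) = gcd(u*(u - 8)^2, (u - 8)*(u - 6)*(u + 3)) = u - 8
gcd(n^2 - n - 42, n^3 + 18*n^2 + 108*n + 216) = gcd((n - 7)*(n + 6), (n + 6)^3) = n + 6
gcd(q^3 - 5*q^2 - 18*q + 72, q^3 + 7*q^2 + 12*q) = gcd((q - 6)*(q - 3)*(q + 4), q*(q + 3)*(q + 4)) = q + 4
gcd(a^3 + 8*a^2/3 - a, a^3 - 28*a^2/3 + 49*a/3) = a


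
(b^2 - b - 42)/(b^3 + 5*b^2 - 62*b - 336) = (b - 7)/(b^2 - b - 56)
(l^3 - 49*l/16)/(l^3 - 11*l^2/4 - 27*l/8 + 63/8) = l*(4*l - 7)/(2*(2*l^2 - 9*l + 9))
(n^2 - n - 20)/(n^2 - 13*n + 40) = (n + 4)/(n - 8)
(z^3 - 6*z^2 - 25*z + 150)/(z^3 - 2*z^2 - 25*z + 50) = (z - 6)/(z - 2)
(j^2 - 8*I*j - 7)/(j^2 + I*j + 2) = (j - 7*I)/(j + 2*I)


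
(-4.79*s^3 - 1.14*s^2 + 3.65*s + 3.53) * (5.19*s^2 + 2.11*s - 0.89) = -24.8601*s^5 - 16.0235*s^4 + 20.8012*s^3 + 27.0368*s^2 + 4.1998*s - 3.1417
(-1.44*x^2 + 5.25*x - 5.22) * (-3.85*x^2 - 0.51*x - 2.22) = 5.544*x^4 - 19.4781*x^3 + 20.6163*x^2 - 8.9928*x + 11.5884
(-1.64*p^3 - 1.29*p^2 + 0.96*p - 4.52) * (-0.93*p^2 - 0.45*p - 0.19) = 1.5252*p^5 + 1.9377*p^4 - 0.000700000000000034*p^3 + 4.0167*p^2 + 1.8516*p + 0.8588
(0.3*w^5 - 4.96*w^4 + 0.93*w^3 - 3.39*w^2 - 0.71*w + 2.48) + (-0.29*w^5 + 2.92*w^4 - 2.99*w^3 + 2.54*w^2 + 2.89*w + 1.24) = 0.01*w^5 - 2.04*w^4 - 2.06*w^3 - 0.85*w^2 + 2.18*w + 3.72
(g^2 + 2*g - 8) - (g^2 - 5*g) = 7*g - 8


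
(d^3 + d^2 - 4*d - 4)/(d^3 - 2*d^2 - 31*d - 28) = (d^2 - 4)/(d^2 - 3*d - 28)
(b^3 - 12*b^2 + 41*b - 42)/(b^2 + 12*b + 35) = (b^3 - 12*b^2 + 41*b - 42)/(b^2 + 12*b + 35)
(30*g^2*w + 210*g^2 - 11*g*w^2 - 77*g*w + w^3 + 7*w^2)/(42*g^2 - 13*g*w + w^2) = (-5*g*w - 35*g + w^2 + 7*w)/(-7*g + w)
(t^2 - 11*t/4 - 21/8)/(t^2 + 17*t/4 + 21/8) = (2*t - 7)/(2*t + 7)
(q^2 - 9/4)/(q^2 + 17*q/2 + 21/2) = (q - 3/2)/(q + 7)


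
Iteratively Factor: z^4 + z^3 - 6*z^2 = (z)*(z^3 + z^2 - 6*z) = z*(z + 3)*(z^2 - 2*z) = z^2*(z + 3)*(z - 2)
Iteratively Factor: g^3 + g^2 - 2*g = (g + 2)*(g^2 - g) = g*(g + 2)*(g - 1)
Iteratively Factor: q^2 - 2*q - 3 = (q - 3)*(q + 1)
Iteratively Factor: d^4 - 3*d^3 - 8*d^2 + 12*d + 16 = (d + 1)*(d^3 - 4*d^2 - 4*d + 16) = (d - 2)*(d + 1)*(d^2 - 2*d - 8) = (d - 4)*(d - 2)*(d + 1)*(d + 2)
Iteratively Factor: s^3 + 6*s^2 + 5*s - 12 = (s - 1)*(s^2 + 7*s + 12) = (s - 1)*(s + 4)*(s + 3)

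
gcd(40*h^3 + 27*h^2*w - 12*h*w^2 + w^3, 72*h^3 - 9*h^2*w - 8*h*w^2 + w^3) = -8*h + w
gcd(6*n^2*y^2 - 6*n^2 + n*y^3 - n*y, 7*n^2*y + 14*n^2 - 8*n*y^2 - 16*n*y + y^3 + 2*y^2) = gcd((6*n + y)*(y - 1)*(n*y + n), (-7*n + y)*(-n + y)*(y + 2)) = 1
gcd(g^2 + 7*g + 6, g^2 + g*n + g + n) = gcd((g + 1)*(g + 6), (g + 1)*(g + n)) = g + 1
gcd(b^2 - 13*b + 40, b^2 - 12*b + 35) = b - 5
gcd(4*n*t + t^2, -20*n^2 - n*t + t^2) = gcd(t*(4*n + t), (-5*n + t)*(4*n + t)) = 4*n + t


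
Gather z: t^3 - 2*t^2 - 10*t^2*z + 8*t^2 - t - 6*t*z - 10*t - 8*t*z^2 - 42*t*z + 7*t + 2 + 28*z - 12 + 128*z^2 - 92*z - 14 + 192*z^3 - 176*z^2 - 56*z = t^3 + 6*t^2 - 4*t + 192*z^3 + z^2*(-8*t - 48) + z*(-10*t^2 - 48*t - 120) - 24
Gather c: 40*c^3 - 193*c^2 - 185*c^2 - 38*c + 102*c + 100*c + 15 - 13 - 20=40*c^3 - 378*c^2 + 164*c - 18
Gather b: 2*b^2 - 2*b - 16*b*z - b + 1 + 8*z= 2*b^2 + b*(-16*z - 3) + 8*z + 1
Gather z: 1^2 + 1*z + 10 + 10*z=11*z + 11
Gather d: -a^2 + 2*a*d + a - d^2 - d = -a^2 + a - d^2 + d*(2*a - 1)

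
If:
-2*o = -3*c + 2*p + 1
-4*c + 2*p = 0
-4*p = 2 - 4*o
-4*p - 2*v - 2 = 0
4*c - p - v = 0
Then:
No Solution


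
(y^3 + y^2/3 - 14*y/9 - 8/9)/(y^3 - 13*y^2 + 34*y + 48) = (9*y^2 - 6*y - 8)/(9*(y^2 - 14*y + 48))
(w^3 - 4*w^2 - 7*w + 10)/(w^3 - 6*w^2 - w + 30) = (w - 1)/(w - 3)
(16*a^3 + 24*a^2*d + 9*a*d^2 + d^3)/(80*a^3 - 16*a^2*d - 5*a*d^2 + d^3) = (4*a^2 + 5*a*d + d^2)/(20*a^2 - 9*a*d + d^2)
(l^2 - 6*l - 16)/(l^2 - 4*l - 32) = (l + 2)/(l + 4)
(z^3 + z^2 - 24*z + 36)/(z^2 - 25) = (z^3 + z^2 - 24*z + 36)/(z^2 - 25)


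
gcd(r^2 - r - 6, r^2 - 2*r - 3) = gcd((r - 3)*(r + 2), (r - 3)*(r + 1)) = r - 3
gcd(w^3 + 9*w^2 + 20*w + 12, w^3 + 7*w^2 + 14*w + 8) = w^2 + 3*w + 2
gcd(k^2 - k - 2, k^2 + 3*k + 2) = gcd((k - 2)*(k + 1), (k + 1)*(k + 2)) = k + 1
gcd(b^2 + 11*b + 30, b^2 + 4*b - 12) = b + 6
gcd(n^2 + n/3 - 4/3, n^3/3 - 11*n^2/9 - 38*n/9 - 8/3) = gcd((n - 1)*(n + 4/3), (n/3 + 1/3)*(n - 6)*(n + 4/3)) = n + 4/3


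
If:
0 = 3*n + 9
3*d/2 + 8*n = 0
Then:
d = 16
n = -3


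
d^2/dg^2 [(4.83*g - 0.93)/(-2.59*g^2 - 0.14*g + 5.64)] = (-(4.83*g - 0.93)*(5.18*g + 0.14)*(10.36*g + 0.28) + (75.0582*g - 3.465)*(2.59*g^2 + 0.14*g - 5.64))/(2.59*g^2 + 0.14*g - 5.64)^3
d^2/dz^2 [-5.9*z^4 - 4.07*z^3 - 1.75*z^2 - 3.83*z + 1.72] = -70.8*z^2 - 24.42*z - 3.5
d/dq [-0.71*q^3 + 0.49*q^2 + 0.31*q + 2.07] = -2.13*q^2 + 0.98*q + 0.31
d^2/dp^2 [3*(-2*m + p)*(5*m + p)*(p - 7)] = 18*m + 18*p - 42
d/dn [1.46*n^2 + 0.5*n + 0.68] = 2.92*n + 0.5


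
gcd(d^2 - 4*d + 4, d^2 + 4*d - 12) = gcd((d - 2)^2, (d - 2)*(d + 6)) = d - 2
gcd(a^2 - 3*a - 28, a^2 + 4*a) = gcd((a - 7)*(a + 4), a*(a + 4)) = a + 4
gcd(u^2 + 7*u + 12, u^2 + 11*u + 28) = u + 4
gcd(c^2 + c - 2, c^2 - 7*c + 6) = c - 1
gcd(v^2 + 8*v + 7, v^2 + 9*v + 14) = v + 7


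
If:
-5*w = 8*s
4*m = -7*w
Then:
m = -7*w/4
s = -5*w/8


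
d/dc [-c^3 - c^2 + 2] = c*(-3*c - 2)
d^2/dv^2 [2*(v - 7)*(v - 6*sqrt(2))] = 4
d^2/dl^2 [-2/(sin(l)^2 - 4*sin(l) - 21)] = 4*(2*sin(l)^4 - 6*sin(l)^3 + 47*sin(l)^2 - 30*sin(l) - 37)/((sin(l) - 7)^3*(sin(l) + 3)^3)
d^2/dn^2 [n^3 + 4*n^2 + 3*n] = 6*n + 8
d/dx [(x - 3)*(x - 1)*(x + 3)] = 3*x^2 - 2*x - 9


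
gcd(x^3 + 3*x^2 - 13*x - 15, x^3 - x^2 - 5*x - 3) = x^2 - 2*x - 3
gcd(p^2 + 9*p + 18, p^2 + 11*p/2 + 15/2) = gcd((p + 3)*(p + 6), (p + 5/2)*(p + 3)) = p + 3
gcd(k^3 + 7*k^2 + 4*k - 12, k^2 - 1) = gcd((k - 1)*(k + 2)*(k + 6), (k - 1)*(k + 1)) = k - 1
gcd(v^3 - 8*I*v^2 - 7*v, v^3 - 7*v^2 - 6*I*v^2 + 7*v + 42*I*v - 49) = v - 7*I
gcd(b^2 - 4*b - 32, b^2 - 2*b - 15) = 1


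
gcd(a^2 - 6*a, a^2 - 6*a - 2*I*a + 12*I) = a - 6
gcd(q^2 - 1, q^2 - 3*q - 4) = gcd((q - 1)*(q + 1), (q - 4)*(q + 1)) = q + 1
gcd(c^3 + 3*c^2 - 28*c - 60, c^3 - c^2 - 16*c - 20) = c^2 - 3*c - 10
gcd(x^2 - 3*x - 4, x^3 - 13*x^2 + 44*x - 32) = x - 4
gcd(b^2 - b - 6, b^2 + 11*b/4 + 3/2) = b + 2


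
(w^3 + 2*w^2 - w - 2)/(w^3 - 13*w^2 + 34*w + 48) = (w^2 + w - 2)/(w^2 - 14*w + 48)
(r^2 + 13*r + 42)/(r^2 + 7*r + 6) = (r + 7)/(r + 1)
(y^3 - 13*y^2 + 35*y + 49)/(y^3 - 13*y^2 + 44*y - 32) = (y^3 - 13*y^2 + 35*y + 49)/(y^3 - 13*y^2 + 44*y - 32)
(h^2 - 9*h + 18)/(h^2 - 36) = (h - 3)/(h + 6)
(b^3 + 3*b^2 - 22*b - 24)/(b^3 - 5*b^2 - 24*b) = (-b^3 - 3*b^2 + 22*b + 24)/(b*(-b^2 + 5*b + 24))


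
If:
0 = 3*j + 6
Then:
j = -2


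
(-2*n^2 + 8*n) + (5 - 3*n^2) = -5*n^2 + 8*n + 5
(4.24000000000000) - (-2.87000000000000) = 7.11000000000000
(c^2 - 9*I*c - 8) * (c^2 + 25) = c^4 - 9*I*c^3 + 17*c^2 - 225*I*c - 200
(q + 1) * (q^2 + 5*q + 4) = q^3 + 6*q^2 + 9*q + 4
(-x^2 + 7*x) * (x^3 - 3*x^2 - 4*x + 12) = -x^5 + 10*x^4 - 17*x^3 - 40*x^2 + 84*x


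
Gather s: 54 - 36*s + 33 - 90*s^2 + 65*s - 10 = -90*s^2 + 29*s + 77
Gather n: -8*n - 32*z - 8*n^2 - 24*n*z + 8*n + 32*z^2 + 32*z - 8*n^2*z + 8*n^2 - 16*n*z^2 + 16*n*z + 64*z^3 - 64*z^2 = -8*n^2*z + n*(-16*z^2 - 8*z) + 64*z^3 - 32*z^2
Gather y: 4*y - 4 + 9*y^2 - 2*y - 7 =9*y^2 + 2*y - 11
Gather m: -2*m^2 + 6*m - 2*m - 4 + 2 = -2*m^2 + 4*m - 2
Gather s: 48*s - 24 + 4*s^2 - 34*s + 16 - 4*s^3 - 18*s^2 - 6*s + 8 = -4*s^3 - 14*s^2 + 8*s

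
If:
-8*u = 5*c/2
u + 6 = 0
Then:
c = 96/5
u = -6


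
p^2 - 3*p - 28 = (p - 7)*(p + 4)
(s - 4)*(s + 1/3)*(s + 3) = s^3 - 2*s^2/3 - 37*s/3 - 4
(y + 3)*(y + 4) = y^2 + 7*y + 12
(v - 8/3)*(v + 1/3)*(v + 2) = v^3 - v^2/3 - 50*v/9 - 16/9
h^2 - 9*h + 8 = (h - 8)*(h - 1)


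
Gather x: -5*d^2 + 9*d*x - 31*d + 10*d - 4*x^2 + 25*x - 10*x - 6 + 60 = -5*d^2 - 21*d - 4*x^2 + x*(9*d + 15) + 54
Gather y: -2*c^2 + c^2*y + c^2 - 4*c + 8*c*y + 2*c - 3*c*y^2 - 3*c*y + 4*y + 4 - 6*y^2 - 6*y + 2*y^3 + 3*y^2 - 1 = -c^2 - 2*c + 2*y^3 + y^2*(-3*c - 3) + y*(c^2 + 5*c - 2) + 3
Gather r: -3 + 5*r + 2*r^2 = 2*r^2 + 5*r - 3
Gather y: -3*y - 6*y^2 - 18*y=-6*y^2 - 21*y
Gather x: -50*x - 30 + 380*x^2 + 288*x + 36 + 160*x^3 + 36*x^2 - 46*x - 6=160*x^3 + 416*x^2 + 192*x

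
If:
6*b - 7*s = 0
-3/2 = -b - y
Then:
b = 3/2 - y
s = 9/7 - 6*y/7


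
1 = 1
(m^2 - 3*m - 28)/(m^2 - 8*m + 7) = (m + 4)/(m - 1)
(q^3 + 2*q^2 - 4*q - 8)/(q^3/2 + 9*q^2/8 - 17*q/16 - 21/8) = 16*(q^2 - 4)/(8*q^2 + 2*q - 21)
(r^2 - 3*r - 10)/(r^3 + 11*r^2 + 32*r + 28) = (r - 5)/(r^2 + 9*r + 14)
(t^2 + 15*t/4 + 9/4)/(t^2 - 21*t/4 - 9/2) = (t + 3)/(t - 6)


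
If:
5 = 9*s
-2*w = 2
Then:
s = 5/9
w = -1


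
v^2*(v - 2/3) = v^3 - 2*v^2/3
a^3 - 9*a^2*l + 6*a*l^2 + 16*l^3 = (a - 8*l)*(a - 2*l)*(a + l)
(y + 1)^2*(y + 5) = y^3 + 7*y^2 + 11*y + 5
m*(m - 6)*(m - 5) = m^3 - 11*m^2 + 30*m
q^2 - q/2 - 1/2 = (q - 1)*(q + 1/2)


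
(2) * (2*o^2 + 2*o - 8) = 4*o^2 + 4*o - 16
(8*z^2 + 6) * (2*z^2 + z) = 16*z^4 + 8*z^3 + 12*z^2 + 6*z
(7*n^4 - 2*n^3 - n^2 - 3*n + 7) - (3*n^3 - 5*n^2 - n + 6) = 7*n^4 - 5*n^3 + 4*n^2 - 2*n + 1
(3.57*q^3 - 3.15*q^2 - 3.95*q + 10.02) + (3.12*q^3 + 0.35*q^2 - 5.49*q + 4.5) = 6.69*q^3 - 2.8*q^2 - 9.44*q + 14.52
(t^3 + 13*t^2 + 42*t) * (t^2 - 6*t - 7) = t^5 + 7*t^4 - 43*t^3 - 343*t^2 - 294*t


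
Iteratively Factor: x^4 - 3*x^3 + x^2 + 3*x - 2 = (x - 1)*(x^3 - 2*x^2 - x + 2) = (x - 1)^2*(x^2 - x - 2) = (x - 2)*(x - 1)^2*(x + 1)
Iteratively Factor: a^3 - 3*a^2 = (a)*(a^2 - 3*a) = a^2*(a - 3)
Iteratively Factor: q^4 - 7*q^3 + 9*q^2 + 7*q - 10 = (q - 5)*(q^3 - 2*q^2 - q + 2) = (q - 5)*(q - 1)*(q^2 - q - 2) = (q - 5)*(q - 1)*(q + 1)*(q - 2)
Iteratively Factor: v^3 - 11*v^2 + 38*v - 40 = (v - 4)*(v^2 - 7*v + 10) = (v - 5)*(v - 4)*(v - 2)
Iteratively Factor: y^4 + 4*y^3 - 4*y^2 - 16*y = (y - 2)*(y^3 + 6*y^2 + 8*y) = (y - 2)*(y + 2)*(y^2 + 4*y) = (y - 2)*(y + 2)*(y + 4)*(y)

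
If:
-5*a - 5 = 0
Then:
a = -1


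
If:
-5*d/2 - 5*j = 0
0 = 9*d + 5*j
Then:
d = 0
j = 0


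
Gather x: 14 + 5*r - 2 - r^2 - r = -r^2 + 4*r + 12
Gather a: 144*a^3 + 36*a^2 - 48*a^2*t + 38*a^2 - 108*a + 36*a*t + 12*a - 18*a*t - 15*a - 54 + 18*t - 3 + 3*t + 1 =144*a^3 + a^2*(74 - 48*t) + a*(18*t - 111) + 21*t - 56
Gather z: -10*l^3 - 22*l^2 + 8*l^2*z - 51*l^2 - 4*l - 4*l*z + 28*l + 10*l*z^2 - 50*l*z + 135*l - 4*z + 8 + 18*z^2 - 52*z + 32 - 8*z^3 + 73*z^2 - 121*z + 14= -10*l^3 - 73*l^2 + 159*l - 8*z^3 + z^2*(10*l + 91) + z*(8*l^2 - 54*l - 177) + 54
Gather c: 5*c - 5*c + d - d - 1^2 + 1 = 0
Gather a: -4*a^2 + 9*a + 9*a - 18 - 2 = -4*a^2 + 18*a - 20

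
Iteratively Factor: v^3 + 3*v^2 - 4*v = (v + 4)*(v^2 - v) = (v - 1)*(v + 4)*(v)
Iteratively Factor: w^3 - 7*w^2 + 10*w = (w - 5)*(w^2 - 2*w) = w*(w - 5)*(w - 2)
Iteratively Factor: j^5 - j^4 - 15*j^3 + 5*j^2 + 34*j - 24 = (j - 4)*(j^4 + 3*j^3 - 3*j^2 - 7*j + 6) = (j - 4)*(j - 1)*(j^3 + 4*j^2 + j - 6) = (j - 4)*(j - 1)^2*(j^2 + 5*j + 6) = (j - 4)*(j - 1)^2*(j + 2)*(j + 3)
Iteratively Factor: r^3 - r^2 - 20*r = (r - 5)*(r^2 + 4*r) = r*(r - 5)*(r + 4)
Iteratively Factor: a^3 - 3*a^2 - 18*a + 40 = (a - 2)*(a^2 - a - 20) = (a - 2)*(a + 4)*(a - 5)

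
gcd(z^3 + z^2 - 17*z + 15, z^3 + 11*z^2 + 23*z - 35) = z^2 + 4*z - 5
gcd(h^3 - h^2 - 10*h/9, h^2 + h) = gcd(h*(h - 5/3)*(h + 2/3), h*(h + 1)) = h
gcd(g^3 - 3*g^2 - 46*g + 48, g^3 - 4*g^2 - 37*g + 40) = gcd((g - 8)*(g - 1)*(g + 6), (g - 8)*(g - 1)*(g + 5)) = g^2 - 9*g + 8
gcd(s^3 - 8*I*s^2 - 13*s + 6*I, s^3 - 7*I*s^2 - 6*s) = s^2 - 7*I*s - 6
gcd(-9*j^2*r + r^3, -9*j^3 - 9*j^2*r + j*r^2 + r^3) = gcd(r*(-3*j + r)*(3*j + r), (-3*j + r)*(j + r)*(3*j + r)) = -9*j^2 + r^2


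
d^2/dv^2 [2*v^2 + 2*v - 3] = 4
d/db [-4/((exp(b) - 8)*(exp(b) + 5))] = (8*exp(b) - 12)*exp(b)/((exp(b) - 8)^2*(exp(b) + 5)^2)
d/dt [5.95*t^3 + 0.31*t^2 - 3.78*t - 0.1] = 17.85*t^2 + 0.62*t - 3.78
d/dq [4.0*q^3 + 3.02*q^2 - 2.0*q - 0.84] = 12.0*q^2 + 6.04*q - 2.0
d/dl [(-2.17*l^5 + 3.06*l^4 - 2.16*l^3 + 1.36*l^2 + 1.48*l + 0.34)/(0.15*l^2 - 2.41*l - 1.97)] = (-0.9765*l^6 + 21.8368*l^5 - 1.07330000000001*l^4 - 13.7016*l^3 + 9.266*l^2 - 5.4604*l - 2.0962)/(0.0225*l^4 - 0.723*l^3 + 5.2171*l^2 + 9.4954*l + 3.8809)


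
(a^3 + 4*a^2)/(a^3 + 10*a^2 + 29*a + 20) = a^2/(a^2 + 6*a + 5)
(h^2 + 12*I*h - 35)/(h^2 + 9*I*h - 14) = (h + 5*I)/(h + 2*I)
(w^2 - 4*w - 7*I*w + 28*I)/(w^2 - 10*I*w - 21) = (w - 4)/(w - 3*I)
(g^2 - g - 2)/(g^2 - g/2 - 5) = 2*(-g^2 + g + 2)/(-2*g^2 + g + 10)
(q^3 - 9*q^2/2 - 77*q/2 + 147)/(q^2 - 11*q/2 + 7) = (q^2 - q - 42)/(q - 2)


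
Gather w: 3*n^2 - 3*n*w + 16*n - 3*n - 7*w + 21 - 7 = 3*n^2 + 13*n + w*(-3*n - 7) + 14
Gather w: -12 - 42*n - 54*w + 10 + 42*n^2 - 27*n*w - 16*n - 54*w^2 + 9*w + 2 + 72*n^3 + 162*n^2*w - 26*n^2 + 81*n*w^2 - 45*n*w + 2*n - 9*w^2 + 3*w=72*n^3 + 16*n^2 - 56*n + w^2*(81*n - 63) + w*(162*n^2 - 72*n - 42)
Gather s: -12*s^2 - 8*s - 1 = -12*s^2 - 8*s - 1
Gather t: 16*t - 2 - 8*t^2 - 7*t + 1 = -8*t^2 + 9*t - 1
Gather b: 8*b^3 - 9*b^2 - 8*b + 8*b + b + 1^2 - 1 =8*b^3 - 9*b^2 + b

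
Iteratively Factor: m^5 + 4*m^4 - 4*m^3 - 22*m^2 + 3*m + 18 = (m - 1)*(m^4 + 5*m^3 + m^2 - 21*m - 18) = (m - 1)*(m + 3)*(m^3 + 2*m^2 - 5*m - 6) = (m - 1)*(m + 3)^2*(m^2 - m - 2) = (m - 2)*(m - 1)*(m + 3)^2*(m + 1)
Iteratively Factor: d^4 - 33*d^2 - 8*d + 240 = (d - 5)*(d^3 + 5*d^2 - 8*d - 48) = (d - 5)*(d + 4)*(d^2 + d - 12) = (d - 5)*(d - 3)*(d + 4)*(d + 4)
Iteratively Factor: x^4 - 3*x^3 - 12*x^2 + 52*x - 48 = (x - 2)*(x^3 - x^2 - 14*x + 24) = (x - 2)^2*(x^2 + x - 12) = (x - 3)*(x - 2)^2*(x + 4)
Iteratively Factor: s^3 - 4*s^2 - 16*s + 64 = (s - 4)*(s^2 - 16) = (s - 4)^2*(s + 4)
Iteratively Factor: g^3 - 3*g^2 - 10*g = (g + 2)*(g^2 - 5*g) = (g - 5)*(g + 2)*(g)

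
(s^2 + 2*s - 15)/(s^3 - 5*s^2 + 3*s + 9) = (s + 5)/(s^2 - 2*s - 3)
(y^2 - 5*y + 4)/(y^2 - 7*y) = (y^2 - 5*y + 4)/(y*(y - 7))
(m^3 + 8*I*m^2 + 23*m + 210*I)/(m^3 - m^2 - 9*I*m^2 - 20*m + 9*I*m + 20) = (m^2 + 13*I*m - 42)/(m^2 - m*(1 + 4*I) + 4*I)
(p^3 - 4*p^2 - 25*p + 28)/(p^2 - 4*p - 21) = (p^2 + 3*p - 4)/(p + 3)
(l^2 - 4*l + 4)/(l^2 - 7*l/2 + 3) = 2*(l - 2)/(2*l - 3)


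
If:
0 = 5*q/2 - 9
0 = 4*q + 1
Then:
No Solution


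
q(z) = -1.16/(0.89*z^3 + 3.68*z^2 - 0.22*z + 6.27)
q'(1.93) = 0.04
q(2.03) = -0.04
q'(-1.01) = -0.07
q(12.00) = -0.00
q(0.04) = -0.19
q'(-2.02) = -0.02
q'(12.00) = 0.00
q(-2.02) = -0.08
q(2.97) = -0.02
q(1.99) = -0.04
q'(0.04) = 0.00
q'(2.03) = 0.04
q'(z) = -1.16*(-2.67*z^2 - 7.36*z + 0.22)/(0.89*z^3 + 3.68*z^2 - 0.22*z + 6.27)^2 = (3.0972*z^2 + 8.5376*z - 0.2552)/(0.89*z^3 + 3.68*z^2 - 0.22*z + 6.27)^2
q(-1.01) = -0.12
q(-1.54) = -0.10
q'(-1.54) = -0.04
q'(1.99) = 0.04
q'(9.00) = 0.00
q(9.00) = -0.00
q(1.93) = -0.04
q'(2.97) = 0.01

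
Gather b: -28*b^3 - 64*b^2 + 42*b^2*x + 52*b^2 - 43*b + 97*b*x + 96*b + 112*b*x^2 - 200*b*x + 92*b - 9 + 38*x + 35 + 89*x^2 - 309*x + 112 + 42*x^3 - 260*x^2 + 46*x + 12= -28*b^3 + b^2*(42*x - 12) + b*(112*x^2 - 103*x + 145) + 42*x^3 - 171*x^2 - 225*x + 150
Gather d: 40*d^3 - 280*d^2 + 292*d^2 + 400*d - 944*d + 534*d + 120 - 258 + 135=40*d^3 + 12*d^2 - 10*d - 3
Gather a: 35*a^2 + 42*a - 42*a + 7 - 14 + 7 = 35*a^2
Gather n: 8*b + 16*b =24*b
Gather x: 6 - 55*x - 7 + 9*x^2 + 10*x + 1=9*x^2 - 45*x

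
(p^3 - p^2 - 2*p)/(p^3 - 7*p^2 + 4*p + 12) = p/(p - 6)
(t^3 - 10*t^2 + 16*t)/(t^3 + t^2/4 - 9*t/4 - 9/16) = 16*t*(t^2 - 10*t + 16)/(16*t^3 + 4*t^2 - 36*t - 9)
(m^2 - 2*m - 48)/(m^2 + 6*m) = (m - 8)/m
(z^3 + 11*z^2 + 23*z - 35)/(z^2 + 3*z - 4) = (z^2 + 12*z + 35)/(z + 4)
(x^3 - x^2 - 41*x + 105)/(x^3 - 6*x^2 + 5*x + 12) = (x^2 + 2*x - 35)/(x^2 - 3*x - 4)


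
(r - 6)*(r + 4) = r^2 - 2*r - 24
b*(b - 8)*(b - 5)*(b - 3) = b^4 - 16*b^3 + 79*b^2 - 120*b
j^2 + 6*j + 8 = (j + 2)*(j + 4)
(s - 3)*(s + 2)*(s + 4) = s^3 + 3*s^2 - 10*s - 24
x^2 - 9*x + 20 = (x - 5)*(x - 4)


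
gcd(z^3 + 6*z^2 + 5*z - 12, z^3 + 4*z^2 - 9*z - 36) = z^2 + 7*z + 12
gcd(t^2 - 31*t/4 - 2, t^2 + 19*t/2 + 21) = 1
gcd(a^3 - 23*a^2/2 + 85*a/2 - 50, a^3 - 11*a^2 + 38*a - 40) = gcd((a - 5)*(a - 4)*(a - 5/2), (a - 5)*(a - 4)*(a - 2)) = a^2 - 9*a + 20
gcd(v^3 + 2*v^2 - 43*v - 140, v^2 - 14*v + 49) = v - 7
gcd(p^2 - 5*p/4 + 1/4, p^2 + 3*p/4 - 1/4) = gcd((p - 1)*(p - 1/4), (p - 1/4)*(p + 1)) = p - 1/4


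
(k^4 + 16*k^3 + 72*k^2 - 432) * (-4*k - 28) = -4*k^5 - 92*k^4 - 736*k^3 - 2016*k^2 + 1728*k + 12096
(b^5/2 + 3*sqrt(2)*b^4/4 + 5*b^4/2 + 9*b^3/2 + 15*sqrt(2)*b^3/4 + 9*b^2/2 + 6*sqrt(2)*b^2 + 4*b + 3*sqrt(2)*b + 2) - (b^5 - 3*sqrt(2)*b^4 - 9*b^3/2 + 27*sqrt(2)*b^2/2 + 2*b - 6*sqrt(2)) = -b^5/2 + 5*b^4/2 + 15*sqrt(2)*b^4/4 + 15*sqrt(2)*b^3/4 + 9*b^3 - 15*sqrt(2)*b^2/2 + 9*b^2/2 + 2*b + 3*sqrt(2)*b + 2 + 6*sqrt(2)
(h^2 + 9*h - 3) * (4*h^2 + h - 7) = 4*h^4 + 37*h^3 - 10*h^2 - 66*h + 21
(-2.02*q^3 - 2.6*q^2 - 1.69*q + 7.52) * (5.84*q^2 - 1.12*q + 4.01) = -11.7968*q^5 - 12.9216*q^4 - 15.0578*q^3 + 35.3836*q^2 - 15.1993*q + 30.1552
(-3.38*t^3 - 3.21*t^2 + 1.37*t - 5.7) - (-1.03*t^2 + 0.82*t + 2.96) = -3.38*t^3 - 2.18*t^2 + 0.55*t - 8.66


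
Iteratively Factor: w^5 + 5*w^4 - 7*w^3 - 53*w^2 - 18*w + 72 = (w + 2)*(w^4 + 3*w^3 - 13*w^2 - 27*w + 36) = (w - 1)*(w + 2)*(w^3 + 4*w^2 - 9*w - 36) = (w - 1)*(w + 2)*(w + 3)*(w^2 + w - 12) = (w - 1)*(w + 2)*(w + 3)*(w + 4)*(w - 3)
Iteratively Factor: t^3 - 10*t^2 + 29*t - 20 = (t - 5)*(t^2 - 5*t + 4) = (t - 5)*(t - 1)*(t - 4)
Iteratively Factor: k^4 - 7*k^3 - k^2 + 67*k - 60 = (k + 3)*(k^3 - 10*k^2 + 29*k - 20) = (k - 1)*(k + 3)*(k^2 - 9*k + 20) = (k - 4)*(k - 1)*(k + 3)*(k - 5)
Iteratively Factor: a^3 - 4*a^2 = (a)*(a^2 - 4*a) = a^2*(a - 4)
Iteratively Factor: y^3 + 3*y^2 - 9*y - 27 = (y - 3)*(y^2 + 6*y + 9) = (y - 3)*(y + 3)*(y + 3)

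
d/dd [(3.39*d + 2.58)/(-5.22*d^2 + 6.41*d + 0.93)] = (17.6958*d^2 + 26.9352*d - 13.3851)/(27.2484*d^4 - 66.9204*d^3 + 31.3789*d^2 + 11.9226*d + 0.8649)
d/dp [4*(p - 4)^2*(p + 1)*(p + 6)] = 16*p^3 - 12*p^2 - 272*p + 256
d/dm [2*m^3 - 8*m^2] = 2*m*(3*m - 8)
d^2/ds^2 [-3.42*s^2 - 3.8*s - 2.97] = -6.84000000000000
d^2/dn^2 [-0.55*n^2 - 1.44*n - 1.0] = -1.10000000000000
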